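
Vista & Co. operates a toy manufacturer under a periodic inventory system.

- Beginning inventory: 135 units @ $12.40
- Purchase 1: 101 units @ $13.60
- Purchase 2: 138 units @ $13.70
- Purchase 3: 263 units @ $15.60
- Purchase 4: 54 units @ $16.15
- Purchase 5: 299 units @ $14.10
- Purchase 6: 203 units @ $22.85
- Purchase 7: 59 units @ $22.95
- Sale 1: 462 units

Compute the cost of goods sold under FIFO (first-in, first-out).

COGS = $6,311.00

Sale 1 (462) [FIFO — oldest first]: 135 @ $12.40 + 101 @ $13.60 + 138 @ $13.70 + 88 @ $15.60 = $6,311.00
Ending inventory: 175 @ $15.60 + 54 @ $16.15 + 299 @ $14.10 + 203 @ $22.85 + 59 @ $22.95 = $13,810.60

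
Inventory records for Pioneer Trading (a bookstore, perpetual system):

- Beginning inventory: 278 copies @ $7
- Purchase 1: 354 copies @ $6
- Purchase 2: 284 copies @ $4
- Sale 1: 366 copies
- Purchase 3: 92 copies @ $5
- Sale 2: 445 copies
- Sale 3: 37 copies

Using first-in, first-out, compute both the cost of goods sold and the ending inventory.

COGS = $4,934; ending inventory = $732

Sale 1 (366) [FIFO — oldest first]: 278 @ $7 + 88 @ $6 = $2,474
Sale 2 (445) [FIFO — oldest first]: 266 @ $6 + 179 @ $4 = $2,312
Sale 3 (37) [FIFO — oldest first]: 37 @ $4 = $148
Total COGS = $2,474 + $2,312 + $148 = $4,934
Ending inventory: 68 @ $4 + 92 @ $5 = $732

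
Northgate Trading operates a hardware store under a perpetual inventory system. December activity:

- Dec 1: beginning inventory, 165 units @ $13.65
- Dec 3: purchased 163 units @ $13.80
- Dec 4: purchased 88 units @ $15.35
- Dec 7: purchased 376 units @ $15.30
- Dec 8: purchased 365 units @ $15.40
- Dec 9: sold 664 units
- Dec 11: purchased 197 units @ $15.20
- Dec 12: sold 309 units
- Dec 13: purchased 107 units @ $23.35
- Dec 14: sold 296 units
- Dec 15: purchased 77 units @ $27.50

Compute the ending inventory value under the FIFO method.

Dec 9, 664 sold [FIFO — oldest first]: 165 @ $13.65 + 163 @ $13.80 + 88 @ $15.35 + 248 @ $15.30 = $9,646.85
Dec 12, 309 sold [FIFO — oldest first]: 128 @ $15.30 + 181 @ $15.40 = $4,745.80
Dec 14, 296 sold [FIFO — oldest first]: 184 @ $15.40 + 112 @ $15.20 = $4,536.00
Total COGS = $9,646.85 + $4,745.80 + $4,536.00 = $18,928.65
Ending inventory: 85 @ $15.20 + 107 @ $23.35 + 77 @ $27.50 = $5,907.95
Check: goods available $24,836.60 = COGS $18,928.65 + ending $5,907.95

Ending inventory = $5,907.95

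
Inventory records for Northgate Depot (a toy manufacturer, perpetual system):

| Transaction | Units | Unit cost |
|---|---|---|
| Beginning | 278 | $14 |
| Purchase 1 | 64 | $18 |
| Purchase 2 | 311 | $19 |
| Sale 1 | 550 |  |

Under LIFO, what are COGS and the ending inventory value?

COGS = $9,511; ending inventory = $1,442

Sale 1 (550) [LIFO — newest first]: 311 @ $19 + 64 @ $18 + 175 @ $14 = $9,511
Ending inventory: 103 @ $14 = $1,442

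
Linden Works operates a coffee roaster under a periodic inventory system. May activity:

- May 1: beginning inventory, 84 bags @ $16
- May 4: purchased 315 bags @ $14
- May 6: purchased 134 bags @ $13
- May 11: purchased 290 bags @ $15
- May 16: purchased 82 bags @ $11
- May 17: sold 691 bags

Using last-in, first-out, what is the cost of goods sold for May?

COGS = $9,584

May 17, 691 sold [LIFO — newest first]: 82 @ $11 + 290 @ $15 + 134 @ $13 + 185 @ $14 = $9,584
Ending inventory: 84 @ $16 + 130 @ $14 = $3,164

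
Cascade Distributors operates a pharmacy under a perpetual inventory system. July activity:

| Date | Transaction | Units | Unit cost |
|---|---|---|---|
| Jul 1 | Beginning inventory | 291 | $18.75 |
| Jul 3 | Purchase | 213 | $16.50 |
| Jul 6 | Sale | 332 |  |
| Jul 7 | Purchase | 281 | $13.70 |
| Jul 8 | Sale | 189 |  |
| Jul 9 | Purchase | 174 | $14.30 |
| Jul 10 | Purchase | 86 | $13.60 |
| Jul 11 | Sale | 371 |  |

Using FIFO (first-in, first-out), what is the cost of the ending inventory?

Jul 6, 332 sold [FIFO — oldest first]: 291 @ $18.75 + 41 @ $16.50 = $6,132.75
Jul 8, 189 sold [FIFO — oldest first]: 172 @ $16.50 + 17 @ $13.70 = $3,070.90
Jul 11, 371 sold [FIFO — oldest first]: 264 @ $13.70 + 107 @ $14.30 = $5,146.90
Total COGS = $6,132.75 + $3,070.90 + $5,146.90 = $14,350.55
Ending inventory: 67 @ $14.30 + 86 @ $13.60 = $2,127.70

Ending inventory = $2,127.70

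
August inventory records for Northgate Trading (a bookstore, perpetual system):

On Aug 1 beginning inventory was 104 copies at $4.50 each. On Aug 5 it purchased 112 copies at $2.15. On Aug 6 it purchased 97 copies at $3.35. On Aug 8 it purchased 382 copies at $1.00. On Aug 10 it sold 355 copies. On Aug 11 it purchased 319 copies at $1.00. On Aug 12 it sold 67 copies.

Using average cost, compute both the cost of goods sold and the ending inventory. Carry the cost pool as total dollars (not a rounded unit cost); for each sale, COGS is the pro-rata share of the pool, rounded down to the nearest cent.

After Aug 1: 104 on hand, pool $468.00 (≈ $4.5000 each)
After Aug 5: 216 on hand, pool $708.80 (≈ $3.2815 each)
After Aug 6: 313 on hand, pool $1,033.75 (≈ $3.3027 each)
After Aug 8: 695 on hand, pool $1,415.75 (≈ $2.0371 each)
Aug 10, sell 355: 355/695 × $1,415.75 → $723.15
After Aug 11: 659 on hand, pool $1,011.60 (≈ $1.5351 each)
Aug 12, sell 67: 67/659 × $1,011.60 → $102.84
Total COGS = $723.15 + $102.84 = $825.99
Ending inventory (cost pool remaining) = $908.76

COGS = $825.99; ending inventory = $908.76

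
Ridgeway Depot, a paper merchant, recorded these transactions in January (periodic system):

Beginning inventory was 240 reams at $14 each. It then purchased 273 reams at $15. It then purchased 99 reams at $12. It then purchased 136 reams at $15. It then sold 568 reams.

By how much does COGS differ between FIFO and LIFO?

FIFO COGS: 240 @ $14 + 273 @ $15 + 55 @ $12 = $8,115
LIFO COGS: 136 @ $15 + 99 @ $12 + 273 @ $15 + 60 @ $14 = $8,163
Difference = |$8,115 − $8,163| = $48

$48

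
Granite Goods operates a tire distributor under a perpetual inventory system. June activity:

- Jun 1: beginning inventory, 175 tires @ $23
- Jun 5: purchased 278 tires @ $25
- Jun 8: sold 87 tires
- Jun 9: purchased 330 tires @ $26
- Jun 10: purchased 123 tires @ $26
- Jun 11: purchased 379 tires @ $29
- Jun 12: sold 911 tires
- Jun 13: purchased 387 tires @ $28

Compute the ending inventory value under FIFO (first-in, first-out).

Ending inventory = $19,159

Jun 8, 87 sold [FIFO — oldest first]: 87 @ $23 = $2,001
Jun 12, 911 sold [FIFO — oldest first]: 88 @ $23 + 278 @ $25 + 330 @ $26 + 123 @ $26 + 92 @ $29 = $23,420
Total COGS = $2,001 + $23,420 = $25,421
Ending inventory: 287 @ $29 + 387 @ $28 = $19,159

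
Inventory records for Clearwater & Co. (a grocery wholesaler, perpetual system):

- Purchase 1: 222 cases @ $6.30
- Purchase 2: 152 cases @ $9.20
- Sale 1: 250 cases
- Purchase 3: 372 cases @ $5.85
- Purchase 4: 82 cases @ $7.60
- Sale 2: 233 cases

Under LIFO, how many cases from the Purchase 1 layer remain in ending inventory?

124

Sale 1 (250) [LIFO — newest first]: 152 @ $9.20 + 98 @ $6.30 = $2,015.80
Sale 2 (233) [LIFO — newest first]: 82 @ $7.60 + 151 @ $5.85 = $1,506.55
Total COGS = $2,015.80 + $1,506.55 = $3,522.35
Ending inventory: 124 @ $6.30 + 221 @ $5.85 = $2,074.05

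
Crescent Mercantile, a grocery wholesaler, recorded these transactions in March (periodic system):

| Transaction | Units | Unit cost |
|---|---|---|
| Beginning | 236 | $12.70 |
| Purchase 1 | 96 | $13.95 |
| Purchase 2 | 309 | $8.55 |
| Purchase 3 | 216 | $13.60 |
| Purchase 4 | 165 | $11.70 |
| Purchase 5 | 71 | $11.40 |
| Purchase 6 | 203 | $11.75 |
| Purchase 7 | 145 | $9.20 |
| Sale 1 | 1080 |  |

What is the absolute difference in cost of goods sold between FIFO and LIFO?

FIFO COGS: 236 @ $12.70 + 96 @ $13.95 + 309 @ $8.55 + 216 @ $13.60 + 165 @ $11.70 + 58 @ $11.40 = $12,507.65
LIFO COGS: 145 @ $9.20 + 203 @ $11.75 + 71 @ $11.40 + 165 @ $11.70 + 216 @ $13.60 + 280 @ $8.55 = $11,790.75
Difference = |$12,507.65 − $11,790.75| = $716.90

$716.90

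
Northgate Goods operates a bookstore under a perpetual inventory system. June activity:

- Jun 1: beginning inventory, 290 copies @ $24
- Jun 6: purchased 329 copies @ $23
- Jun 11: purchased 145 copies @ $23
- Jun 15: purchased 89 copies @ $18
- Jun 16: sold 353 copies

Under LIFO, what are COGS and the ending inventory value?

Jun 16, 353 sold [LIFO — newest first]: 89 @ $18 + 145 @ $23 + 119 @ $23 = $7,674
Ending inventory: 290 @ $24 + 210 @ $23 = $11,790

COGS = $7,674; ending inventory = $11,790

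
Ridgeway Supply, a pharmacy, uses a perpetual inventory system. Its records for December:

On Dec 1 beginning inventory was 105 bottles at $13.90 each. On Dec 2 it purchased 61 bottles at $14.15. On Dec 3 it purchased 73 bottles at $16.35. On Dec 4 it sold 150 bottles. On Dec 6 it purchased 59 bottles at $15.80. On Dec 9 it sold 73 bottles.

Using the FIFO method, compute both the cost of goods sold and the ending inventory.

COGS = $3,254.60; ending inventory = $1,193.80

Dec 4, 150 sold [FIFO — oldest first]: 105 @ $13.90 + 45 @ $14.15 = $2,096.25
Dec 9, 73 sold [FIFO — oldest first]: 16 @ $14.15 + 57 @ $16.35 = $1,158.35
Total COGS = $2,096.25 + $1,158.35 = $3,254.60
Ending inventory: 16 @ $16.35 + 59 @ $15.80 = $1,193.80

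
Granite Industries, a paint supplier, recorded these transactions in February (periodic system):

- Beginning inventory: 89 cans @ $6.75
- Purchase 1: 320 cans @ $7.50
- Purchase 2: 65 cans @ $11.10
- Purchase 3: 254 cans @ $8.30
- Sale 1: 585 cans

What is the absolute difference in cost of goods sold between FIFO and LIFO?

$181.15

FIFO COGS: 89 @ $6.75 + 320 @ $7.50 + 65 @ $11.10 + 111 @ $8.30 = $4,643.55
LIFO COGS: 254 @ $8.30 + 65 @ $11.10 + 266 @ $7.50 = $4,824.70
Difference = |$4,643.55 − $4,824.70| = $181.15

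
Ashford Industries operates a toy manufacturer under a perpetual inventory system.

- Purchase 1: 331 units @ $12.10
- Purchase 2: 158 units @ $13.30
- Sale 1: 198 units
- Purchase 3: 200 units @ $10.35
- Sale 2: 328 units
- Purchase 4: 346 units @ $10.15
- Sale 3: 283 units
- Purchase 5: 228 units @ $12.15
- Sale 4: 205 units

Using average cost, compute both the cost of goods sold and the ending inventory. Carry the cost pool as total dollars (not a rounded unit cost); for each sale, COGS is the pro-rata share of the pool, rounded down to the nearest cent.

COGS = $11,622.91; ending inventory = $2,835.69

After Purchase 1: 331 on hand, pool $4,005.10 (≈ $12.1000 each)
After Purchase 2: 489 on hand, pool $6,106.50 (≈ $12.4877 each)
Sale 1, sell 198: 198/489 × $6,106.50 → $2,472.57
After Purchase 3: 491 on hand, pool $5,703.93 (≈ $11.6170 each)
Sale 2, sell 328: 328/491 × $5,703.93 → $3,810.36
After Purchase 4: 509 on hand, pool $5,405.47 (≈ $10.6198 each)
Sale 3, sell 283: 283/509 × $5,405.47 → $3,005.39
After Purchase 5: 454 on hand, pool $5,170.28 (≈ $11.3883 each)
Sale 4, sell 205: 205/454 × $5,170.28 → $2,334.59
Total COGS = $2,472.57 + $3,810.36 + $3,005.39 + $2,334.59 = $11,622.91
Ending inventory (cost pool remaining) = $2,835.69
Check: goods available $14,458.60 = COGS $11,622.91 + ending $2,835.69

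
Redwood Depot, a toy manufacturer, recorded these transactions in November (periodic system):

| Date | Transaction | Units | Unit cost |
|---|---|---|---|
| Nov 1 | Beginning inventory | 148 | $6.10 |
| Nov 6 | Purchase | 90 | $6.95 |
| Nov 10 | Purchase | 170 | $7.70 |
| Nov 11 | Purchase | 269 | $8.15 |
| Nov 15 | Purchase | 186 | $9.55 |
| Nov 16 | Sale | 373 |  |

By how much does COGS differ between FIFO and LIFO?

FIFO COGS: 148 @ $6.10 + 90 @ $6.95 + 135 @ $7.70 = $2,567.80
LIFO COGS: 186 @ $9.55 + 187 @ $8.15 = $3,300.35
Difference = |$2,567.80 − $3,300.35| = $732.55

$732.55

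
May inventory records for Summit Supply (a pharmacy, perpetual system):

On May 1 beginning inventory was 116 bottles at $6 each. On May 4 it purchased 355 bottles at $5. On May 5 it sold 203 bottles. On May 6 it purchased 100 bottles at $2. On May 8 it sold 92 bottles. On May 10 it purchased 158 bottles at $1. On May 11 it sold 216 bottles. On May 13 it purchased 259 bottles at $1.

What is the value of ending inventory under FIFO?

Ending inventory = $537

May 5, 203 sold [FIFO — oldest first]: 116 @ $6 + 87 @ $5 = $1,131
May 8, 92 sold [FIFO — oldest first]: 92 @ $5 = $460
May 11, 216 sold [FIFO — oldest first]: 176 @ $5 + 40 @ $2 = $960
Total COGS = $1,131 + $460 + $960 = $2,551
Ending inventory: 60 @ $2 + 158 @ $1 + 259 @ $1 = $537
Check: goods available $3,088 = COGS $2,551 + ending $537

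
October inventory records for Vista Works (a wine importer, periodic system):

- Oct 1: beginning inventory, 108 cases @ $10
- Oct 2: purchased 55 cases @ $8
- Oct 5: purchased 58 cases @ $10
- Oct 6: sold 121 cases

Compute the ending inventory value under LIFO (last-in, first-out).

Ending inventory = $1,000

Oct 6, 121 sold [LIFO — newest first]: 58 @ $10 + 55 @ $8 + 8 @ $10 = $1,100
Ending inventory: 100 @ $10 = $1,000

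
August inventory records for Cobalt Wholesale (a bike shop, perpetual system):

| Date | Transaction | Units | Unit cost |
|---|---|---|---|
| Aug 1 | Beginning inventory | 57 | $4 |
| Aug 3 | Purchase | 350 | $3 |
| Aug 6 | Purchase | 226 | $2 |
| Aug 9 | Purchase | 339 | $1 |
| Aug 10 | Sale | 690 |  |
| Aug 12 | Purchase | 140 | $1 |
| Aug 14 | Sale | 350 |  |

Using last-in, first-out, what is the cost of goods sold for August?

Aug 10, 690 sold [LIFO — newest first]: 339 @ $1 + 226 @ $2 + 125 @ $3 = $1,166
Aug 14, 350 sold [LIFO — newest first]: 140 @ $1 + 210 @ $3 = $770
Total COGS = $1,166 + $770 = $1,936
Ending inventory: 57 @ $4 + 15 @ $3 = $273

COGS = $1,936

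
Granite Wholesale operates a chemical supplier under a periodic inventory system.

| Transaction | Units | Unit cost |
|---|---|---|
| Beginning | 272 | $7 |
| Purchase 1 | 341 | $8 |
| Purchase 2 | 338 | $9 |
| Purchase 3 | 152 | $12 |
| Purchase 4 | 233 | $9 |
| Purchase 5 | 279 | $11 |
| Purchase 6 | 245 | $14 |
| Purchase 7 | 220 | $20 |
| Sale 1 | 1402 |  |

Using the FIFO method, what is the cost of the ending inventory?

Sale 1 (1402) [FIFO — oldest first]: 272 @ $7 + 341 @ $8 + 338 @ $9 + 152 @ $12 + 233 @ $9 + 66 @ $11 = $12,321
Ending inventory: 213 @ $11 + 245 @ $14 + 220 @ $20 = $10,173

Ending inventory = $10,173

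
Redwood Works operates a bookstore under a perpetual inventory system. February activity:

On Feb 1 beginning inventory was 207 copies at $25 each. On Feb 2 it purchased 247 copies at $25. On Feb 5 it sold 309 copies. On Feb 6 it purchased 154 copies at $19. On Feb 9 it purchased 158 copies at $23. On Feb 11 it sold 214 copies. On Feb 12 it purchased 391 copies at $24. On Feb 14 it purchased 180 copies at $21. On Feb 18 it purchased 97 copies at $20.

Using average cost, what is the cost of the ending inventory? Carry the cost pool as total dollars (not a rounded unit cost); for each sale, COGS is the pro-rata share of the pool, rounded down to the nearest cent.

After Feb 1: 207 on hand, pool $5,175.00 (≈ $25.0000 each)
After Feb 2: 454 on hand, pool $11,350.00 (≈ $25.0000 each)
Feb 5, sell 309: 309/454 × $11,350.00 → $7,725.00
After Feb 6: 299 on hand, pool $6,551.00 (≈ $21.9097 each)
After Feb 9: 457 on hand, pool $10,185.00 (≈ $22.2867 each)
Feb 11, sell 214: 214/457 × $10,185.00 → $4,769.34
After Feb 12: 634 on hand, pool $14,799.66 (≈ $23.3433 each)
After Feb 14: 814 on hand, pool $18,579.66 (≈ $22.8251 each)
After Feb 18: 911 on hand, pool $20,519.66 (≈ $22.5243 each)
Total COGS = $7,725.00 + $4,769.34 = $12,494.34
Ending inventory (cost pool remaining) = $20,519.66

Ending inventory = $20,519.66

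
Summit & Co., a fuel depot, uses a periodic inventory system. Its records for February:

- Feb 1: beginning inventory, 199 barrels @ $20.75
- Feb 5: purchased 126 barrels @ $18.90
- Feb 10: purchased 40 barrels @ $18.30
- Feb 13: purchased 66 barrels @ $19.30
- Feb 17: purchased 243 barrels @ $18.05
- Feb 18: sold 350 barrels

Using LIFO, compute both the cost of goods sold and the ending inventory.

Feb 18, 350 sold [LIFO — newest first]: 243 @ $18.05 + 66 @ $19.30 + 40 @ $18.30 + 1 @ $18.90 = $6,410.85
Ending inventory: 199 @ $20.75 + 125 @ $18.90 = $6,491.75

COGS = $6,410.85; ending inventory = $6,491.75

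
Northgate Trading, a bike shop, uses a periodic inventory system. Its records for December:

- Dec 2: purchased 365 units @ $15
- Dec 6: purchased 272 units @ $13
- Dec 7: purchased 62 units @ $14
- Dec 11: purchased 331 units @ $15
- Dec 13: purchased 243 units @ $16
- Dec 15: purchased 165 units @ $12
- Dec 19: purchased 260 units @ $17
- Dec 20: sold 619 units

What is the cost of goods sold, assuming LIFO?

COGS = $9,504

Dec 20, 619 sold [LIFO — newest first]: 260 @ $17 + 165 @ $12 + 194 @ $16 = $9,504
Ending inventory: 365 @ $15 + 272 @ $13 + 62 @ $14 + 331 @ $15 + 49 @ $16 = $15,628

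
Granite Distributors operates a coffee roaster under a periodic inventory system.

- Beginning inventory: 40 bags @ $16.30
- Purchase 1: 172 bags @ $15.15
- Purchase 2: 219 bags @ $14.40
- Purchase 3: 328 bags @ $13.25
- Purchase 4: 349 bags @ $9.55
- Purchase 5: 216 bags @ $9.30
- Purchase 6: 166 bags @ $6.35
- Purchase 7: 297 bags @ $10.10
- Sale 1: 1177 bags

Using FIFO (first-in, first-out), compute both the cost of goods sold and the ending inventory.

Sale 1 (1177) [FIFO — oldest first]: 40 @ $16.30 + 172 @ $15.15 + 219 @ $14.40 + 328 @ $13.25 + 349 @ $9.55 + 69 @ $9.30 = $14,732.05
Ending inventory: 147 @ $9.30 + 166 @ $6.35 + 297 @ $10.10 = $5,420.90

COGS = $14,732.05; ending inventory = $5,420.90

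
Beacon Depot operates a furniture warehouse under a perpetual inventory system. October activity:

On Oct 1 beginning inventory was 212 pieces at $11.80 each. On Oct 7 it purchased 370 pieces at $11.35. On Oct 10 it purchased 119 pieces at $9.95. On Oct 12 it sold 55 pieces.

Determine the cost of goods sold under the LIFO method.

COGS = $547.25

Oct 12, 55 sold [LIFO — newest first]: 55 @ $9.95 = $547.25
Ending inventory: 212 @ $11.80 + 370 @ $11.35 + 64 @ $9.95 = $7,337.90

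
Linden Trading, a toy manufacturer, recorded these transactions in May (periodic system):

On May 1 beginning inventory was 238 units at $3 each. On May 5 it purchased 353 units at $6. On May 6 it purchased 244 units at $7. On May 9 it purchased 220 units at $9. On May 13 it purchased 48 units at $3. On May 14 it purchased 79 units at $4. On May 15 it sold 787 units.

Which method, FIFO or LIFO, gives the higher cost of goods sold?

LIFO

FIFO COGS: 238 @ $3 + 353 @ $6 + 196 @ $7 = $4,204
LIFO COGS: 79 @ $4 + 48 @ $3 + 220 @ $9 + 244 @ $7 + 196 @ $6 = $5,324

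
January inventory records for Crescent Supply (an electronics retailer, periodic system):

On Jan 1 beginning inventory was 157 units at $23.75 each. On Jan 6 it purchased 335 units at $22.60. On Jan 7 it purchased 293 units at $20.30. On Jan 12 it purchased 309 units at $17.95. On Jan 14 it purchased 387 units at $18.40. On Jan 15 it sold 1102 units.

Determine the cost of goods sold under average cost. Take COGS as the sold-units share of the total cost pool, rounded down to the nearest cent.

COGS = $22,259.50

Jan 15, sell 1102: 1102/1481 × $29,915.00 → $22,259.50
Ending inventory (cost pool remaining) = $7,655.50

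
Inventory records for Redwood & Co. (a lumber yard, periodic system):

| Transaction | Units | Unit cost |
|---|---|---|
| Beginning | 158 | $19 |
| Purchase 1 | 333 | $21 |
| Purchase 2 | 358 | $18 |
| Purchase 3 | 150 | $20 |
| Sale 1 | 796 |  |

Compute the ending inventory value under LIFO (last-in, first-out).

Ending inventory = $3,947

Sale 1 (796) [LIFO — newest first]: 150 @ $20 + 358 @ $18 + 288 @ $21 = $15,492
Ending inventory: 158 @ $19 + 45 @ $21 = $3,947
Check: goods available $19,439 = COGS $15,492 + ending $3,947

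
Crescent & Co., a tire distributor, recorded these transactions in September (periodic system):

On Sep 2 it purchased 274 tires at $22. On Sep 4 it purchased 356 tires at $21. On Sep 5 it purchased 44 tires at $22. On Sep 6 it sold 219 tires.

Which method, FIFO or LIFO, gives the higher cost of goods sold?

FIFO

FIFO COGS: 219 @ $22 = $4,818
LIFO COGS: 44 @ $22 + 175 @ $21 = $4,643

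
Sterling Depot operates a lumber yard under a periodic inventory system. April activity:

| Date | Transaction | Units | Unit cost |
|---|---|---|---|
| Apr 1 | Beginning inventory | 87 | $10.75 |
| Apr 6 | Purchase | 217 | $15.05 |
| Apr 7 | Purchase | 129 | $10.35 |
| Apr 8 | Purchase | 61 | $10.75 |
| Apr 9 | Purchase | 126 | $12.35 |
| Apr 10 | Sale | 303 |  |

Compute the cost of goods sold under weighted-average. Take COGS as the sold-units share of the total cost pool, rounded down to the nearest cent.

Apr 10, sell 303: 303/620 × $7,748.10 → $3,786.57
Ending inventory (cost pool remaining) = $3,961.53
Check: goods available $7,748.10 = COGS $3,786.57 + ending $3,961.53

COGS = $3,786.57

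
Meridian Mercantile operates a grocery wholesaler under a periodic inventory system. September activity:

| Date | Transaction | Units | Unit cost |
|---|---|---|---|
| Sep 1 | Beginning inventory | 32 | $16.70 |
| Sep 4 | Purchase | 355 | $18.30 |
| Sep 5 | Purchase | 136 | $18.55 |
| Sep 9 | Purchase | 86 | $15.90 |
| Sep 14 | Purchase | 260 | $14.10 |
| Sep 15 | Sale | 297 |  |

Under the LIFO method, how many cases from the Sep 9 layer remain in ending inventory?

49

Sep 15, 297 sold [LIFO — newest first]: 260 @ $14.10 + 37 @ $15.90 = $4,254.30
Ending inventory: 32 @ $16.70 + 355 @ $18.30 + 136 @ $18.55 + 49 @ $15.90 = $10,332.80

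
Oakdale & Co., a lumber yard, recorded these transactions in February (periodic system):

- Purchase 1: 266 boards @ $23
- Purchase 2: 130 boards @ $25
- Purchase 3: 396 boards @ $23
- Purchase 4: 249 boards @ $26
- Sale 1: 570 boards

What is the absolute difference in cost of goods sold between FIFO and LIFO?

FIFO COGS: 266 @ $23 + 130 @ $25 + 174 @ $23 = $13,370
LIFO COGS: 249 @ $26 + 321 @ $23 = $13,857
Difference = |$13,370 − $13,857| = $487

$487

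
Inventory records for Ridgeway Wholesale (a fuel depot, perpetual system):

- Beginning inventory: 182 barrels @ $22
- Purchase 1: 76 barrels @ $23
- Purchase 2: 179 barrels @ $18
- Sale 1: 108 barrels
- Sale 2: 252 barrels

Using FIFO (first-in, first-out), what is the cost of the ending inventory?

Ending inventory = $1,386

Sale 1 (108) [FIFO — oldest first]: 108 @ $22 = $2,376
Sale 2 (252) [FIFO — oldest first]: 74 @ $22 + 76 @ $23 + 102 @ $18 = $5,212
Total COGS = $2,376 + $5,212 = $7,588
Ending inventory: 77 @ $18 = $1,386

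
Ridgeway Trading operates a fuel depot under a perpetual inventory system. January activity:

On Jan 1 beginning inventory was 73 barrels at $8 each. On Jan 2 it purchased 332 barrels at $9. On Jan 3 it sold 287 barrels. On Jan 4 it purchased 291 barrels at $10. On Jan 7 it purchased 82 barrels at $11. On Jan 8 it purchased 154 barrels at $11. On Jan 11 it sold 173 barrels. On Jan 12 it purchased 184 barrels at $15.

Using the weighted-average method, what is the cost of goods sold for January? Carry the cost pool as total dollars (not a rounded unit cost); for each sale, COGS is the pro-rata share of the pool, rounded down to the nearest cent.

COGS = $4,287.20

After Jan 1: 73 on hand, pool $584.00 (≈ $8.0000 each)
After Jan 2: 405 on hand, pool $3,572.00 (≈ $8.8198 each)
Jan 3, sell 287: 287/405 × $3,572.00 → $2,531.26
After Jan 4: 409 on hand, pool $3,950.74 (≈ $9.6595 each)
After Jan 7: 491 on hand, pool $4,852.74 (≈ $9.8834 each)
After Jan 8: 645 on hand, pool $6,546.74 (≈ $10.1500 each)
Jan 11, sell 173: 173/645 × $6,546.74 → $1,755.94
After Jan 12: 656 on hand, pool $7,550.80 (≈ $11.5104 each)
Total COGS = $2,531.26 + $1,755.94 = $4,287.20
Ending inventory (cost pool remaining) = $7,550.80
Check: goods available $11,838.00 = COGS $4,287.20 + ending $7,550.80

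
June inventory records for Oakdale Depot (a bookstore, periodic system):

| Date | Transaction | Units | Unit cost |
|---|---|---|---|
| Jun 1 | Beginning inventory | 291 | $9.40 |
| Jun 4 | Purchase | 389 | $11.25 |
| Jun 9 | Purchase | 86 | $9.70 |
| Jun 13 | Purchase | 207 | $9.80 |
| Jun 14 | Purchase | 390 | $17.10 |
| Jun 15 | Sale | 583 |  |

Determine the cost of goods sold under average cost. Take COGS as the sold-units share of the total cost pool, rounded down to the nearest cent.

Jun 15, sell 583: 583/1363 × $16,643.45 → $7,118.95
Ending inventory (cost pool remaining) = $9,524.50

COGS = $7,118.95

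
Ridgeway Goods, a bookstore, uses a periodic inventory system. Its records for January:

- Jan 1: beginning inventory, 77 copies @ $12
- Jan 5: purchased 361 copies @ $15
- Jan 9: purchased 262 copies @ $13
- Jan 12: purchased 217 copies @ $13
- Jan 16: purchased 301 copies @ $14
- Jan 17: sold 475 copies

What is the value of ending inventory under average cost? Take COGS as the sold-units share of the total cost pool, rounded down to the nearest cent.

Jan 17, sell 475: 475/1218 × $16,780.00 → $6,543.92
Ending inventory (cost pool remaining) = $10,236.08
Check: goods available $16,780.00 = COGS $6,543.92 + ending $10,236.08

Ending inventory = $10,236.08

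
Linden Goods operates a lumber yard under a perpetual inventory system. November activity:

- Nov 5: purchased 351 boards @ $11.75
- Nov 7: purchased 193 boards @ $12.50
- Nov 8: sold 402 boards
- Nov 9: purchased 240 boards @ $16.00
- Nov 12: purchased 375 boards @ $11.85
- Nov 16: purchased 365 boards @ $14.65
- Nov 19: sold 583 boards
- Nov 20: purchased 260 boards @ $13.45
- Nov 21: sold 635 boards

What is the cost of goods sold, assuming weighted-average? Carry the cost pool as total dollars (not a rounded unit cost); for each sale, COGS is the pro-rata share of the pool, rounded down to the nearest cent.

After Nov 5: 351 on hand, pool $4,124.25 (≈ $11.7500 each)
After Nov 7: 544 on hand, pool $6,536.75 (≈ $12.0161 each)
Nov 8, sell 402: 402/544 × $6,536.75 → $4,830.46
After Nov 9: 382 on hand, pool $5,546.29 (≈ $14.5191 each)
After Nov 12: 757 on hand, pool $9,990.04 (≈ $13.1969 each)
After Nov 16: 1122 on hand, pool $15,337.29 (≈ $13.6696 each)
Nov 19, sell 583: 583/1122 × $15,337.29 → $7,969.37
After Nov 20: 799 on hand, pool $10,864.92 (≈ $13.5981 each)
Nov 21, sell 635: 635/799 × $10,864.92 → $8,634.82
Total COGS = $4,830.46 + $7,969.37 + $8,634.82 = $21,434.65
Ending inventory (cost pool remaining) = $2,230.10

COGS = $21,434.65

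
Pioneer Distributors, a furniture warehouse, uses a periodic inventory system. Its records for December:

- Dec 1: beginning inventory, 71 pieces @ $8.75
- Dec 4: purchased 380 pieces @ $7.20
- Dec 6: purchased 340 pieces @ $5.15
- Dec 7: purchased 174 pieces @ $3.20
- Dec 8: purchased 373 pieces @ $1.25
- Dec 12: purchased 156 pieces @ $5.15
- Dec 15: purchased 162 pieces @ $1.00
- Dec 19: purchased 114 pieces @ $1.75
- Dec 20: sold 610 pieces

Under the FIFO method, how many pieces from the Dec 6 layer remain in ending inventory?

Dec 20, 610 sold [FIFO — oldest first]: 71 @ $8.75 + 380 @ $7.20 + 159 @ $5.15 = $4,176.10
Ending inventory: 181 @ $5.15 + 174 @ $3.20 + 373 @ $1.25 + 156 @ $5.15 + 162 @ $1.00 + 114 @ $1.75 = $3,120.10

181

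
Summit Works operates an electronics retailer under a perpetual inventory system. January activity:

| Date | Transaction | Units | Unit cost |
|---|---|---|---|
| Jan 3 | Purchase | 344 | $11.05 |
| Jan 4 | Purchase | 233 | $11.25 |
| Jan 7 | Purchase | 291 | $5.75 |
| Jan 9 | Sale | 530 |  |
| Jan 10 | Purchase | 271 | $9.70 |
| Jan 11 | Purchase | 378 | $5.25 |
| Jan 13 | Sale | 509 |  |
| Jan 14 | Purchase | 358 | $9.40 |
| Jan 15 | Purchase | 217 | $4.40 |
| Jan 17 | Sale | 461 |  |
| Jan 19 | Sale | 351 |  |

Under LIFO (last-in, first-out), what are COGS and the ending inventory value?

Jan 9, 530 sold [LIFO — newest first]: 291 @ $5.75 + 233 @ $11.25 + 6 @ $11.05 = $4,360.80
Jan 13, 509 sold [LIFO — newest first]: 378 @ $5.25 + 131 @ $9.70 = $3,255.20
Jan 17, 461 sold [LIFO — newest first]: 217 @ $4.40 + 244 @ $9.40 = $3,248.40
Jan 19, 351 sold [LIFO — newest first]: 114 @ $9.40 + 140 @ $9.70 + 97 @ $11.05 = $3,501.45
Total COGS = $4,360.80 + $3,255.20 + $3,248.40 + $3,501.45 = $14,365.85
Ending inventory: 241 @ $11.05 = $2,663.05

COGS = $14,365.85; ending inventory = $2,663.05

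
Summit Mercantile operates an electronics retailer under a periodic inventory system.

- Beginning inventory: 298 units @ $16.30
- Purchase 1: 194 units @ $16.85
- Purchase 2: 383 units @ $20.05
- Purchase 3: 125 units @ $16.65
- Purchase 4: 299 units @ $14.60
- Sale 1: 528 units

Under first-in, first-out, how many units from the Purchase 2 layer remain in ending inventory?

Sale 1 (528) [FIFO — oldest first]: 298 @ $16.30 + 194 @ $16.85 + 36 @ $20.05 = $8,848.10
Ending inventory: 347 @ $20.05 + 125 @ $16.65 + 299 @ $14.60 = $13,404.00

347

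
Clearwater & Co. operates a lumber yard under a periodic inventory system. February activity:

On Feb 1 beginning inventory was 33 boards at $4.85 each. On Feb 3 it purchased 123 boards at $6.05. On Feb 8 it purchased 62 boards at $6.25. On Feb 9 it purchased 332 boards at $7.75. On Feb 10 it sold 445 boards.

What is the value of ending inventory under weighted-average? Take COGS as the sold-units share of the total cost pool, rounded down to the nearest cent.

Feb 10, sell 445: 445/550 × $3,864.70 → $3,126.89
Ending inventory (cost pool remaining) = $737.81
Check: goods available $3,864.70 = COGS $3,126.89 + ending $737.81

Ending inventory = $737.81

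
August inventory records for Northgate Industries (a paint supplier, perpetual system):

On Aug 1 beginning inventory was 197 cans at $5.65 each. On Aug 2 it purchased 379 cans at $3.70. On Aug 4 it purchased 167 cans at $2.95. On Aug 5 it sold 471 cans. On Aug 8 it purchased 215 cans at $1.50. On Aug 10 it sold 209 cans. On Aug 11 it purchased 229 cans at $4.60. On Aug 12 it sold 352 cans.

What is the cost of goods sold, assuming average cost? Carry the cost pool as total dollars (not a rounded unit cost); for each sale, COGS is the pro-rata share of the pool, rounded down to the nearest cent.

After Aug 1: 197 on hand, pool $1,113.05 (≈ $5.6500 each)
After Aug 2: 576 on hand, pool $2,515.35 (≈ $4.3669 each)
After Aug 4: 743 on hand, pool $3,008.00 (≈ $4.0485 each)
Aug 5, sell 471: 471/743 × $3,008.00 → $1,906.82
After Aug 8: 487 on hand, pool $1,423.68 (≈ $2.9234 each)
Aug 10, sell 209: 209/487 × $1,423.68 → $610.98
After Aug 11: 507 on hand, pool $1,866.10 (≈ $3.6807 each)
Aug 12, sell 352: 352/507 × $1,866.10 → $1,295.59
Total COGS = $1,906.82 + $610.98 + $1,295.59 = $3,813.39
Ending inventory (cost pool remaining) = $570.51
Check: goods available $4,383.90 = COGS $3,813.39 + ending $570.51

COGS = $3,813.39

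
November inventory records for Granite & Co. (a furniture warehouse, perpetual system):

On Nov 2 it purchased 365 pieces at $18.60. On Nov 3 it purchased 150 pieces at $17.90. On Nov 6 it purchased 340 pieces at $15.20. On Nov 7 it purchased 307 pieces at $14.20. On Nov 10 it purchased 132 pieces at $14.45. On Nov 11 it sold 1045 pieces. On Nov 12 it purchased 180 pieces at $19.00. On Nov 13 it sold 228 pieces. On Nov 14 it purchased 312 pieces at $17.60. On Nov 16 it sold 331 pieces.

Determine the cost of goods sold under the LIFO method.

COGS = $26,434.80

Nov 11, 1045 sold [LIFO — newest first]: 132 @ $14.45 + 307 @ $14.20 + 340 @ $15.20 + 150 @ $17.90 + 116 @ $18.60 = $16,277.40
Nov 13, 228 sold [LIFO — newest first]: 180 @ $19.00 + 48 @ $18.60 = $4,312.80
Nov 16, 331 sold [LIFO — newest first]: 312 @ $17.60 + 19 @ $18.60 = $5,844.60
Total COGS = $16,277.40 + $4,312.80 + $5,844.60 = $26,434.80
Ending inventory: 182 @ $18.60 = $3,385.20
Check: goods available $29,820.00 = COGS $26,434.80 + ending $3,385.20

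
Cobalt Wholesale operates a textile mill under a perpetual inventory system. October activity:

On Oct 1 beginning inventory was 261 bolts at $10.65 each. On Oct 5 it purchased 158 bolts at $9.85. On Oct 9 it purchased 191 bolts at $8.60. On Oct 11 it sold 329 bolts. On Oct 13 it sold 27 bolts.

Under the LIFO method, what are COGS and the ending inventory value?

Oct 11, 329 sold [LIFO — newest first]: 191 @ $8.60 + 138 @ $9.85 = $3,001.90
Oct 13, 27 sold [LIFO — newest first]: 20 @ $9.85 + 7 @ $10.65 = $271.55
Total COGS = $3,001.90 + $271.55 = $3,273.45
Ending inventory: 254 @ $10.65 = $2,705.10

COGS = $3,273.45; ending inventory = $2,705.10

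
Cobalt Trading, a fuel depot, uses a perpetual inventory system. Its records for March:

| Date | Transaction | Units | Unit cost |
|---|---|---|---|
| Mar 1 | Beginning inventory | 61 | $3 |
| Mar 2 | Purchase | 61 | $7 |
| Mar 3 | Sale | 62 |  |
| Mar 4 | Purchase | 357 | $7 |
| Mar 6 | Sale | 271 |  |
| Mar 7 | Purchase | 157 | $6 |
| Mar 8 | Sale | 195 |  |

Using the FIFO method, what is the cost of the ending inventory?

Ending inventory = $648

Mar 3, 62 sold [FIFO — oldest first]: 61 @ $3 + 1 @ $7 = $190
Mar 6, 271 sold [FIFO — oldest first]: 60 @ $7 + 211 @ $7 = $1,897
Mar 8, 195 sold [FIFO — oldest first]: 146 @ $7 + 49 @ $6 = $1,316
Total COGS = $190 + $1,897 + $1,316 = $3,403
Ending inventory: 108 @ $6 = $648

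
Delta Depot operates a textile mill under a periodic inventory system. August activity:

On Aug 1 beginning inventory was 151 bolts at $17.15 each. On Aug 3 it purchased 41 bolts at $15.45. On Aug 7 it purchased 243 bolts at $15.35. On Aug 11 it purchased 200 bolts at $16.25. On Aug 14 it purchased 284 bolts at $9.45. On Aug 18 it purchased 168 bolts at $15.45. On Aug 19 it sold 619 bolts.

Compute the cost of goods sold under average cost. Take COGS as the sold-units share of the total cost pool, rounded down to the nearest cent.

Aug 19, sell 619: 619/1087 × $15,482.55 → $8,816.64
Ending inventory (cost pool remaining) = $6,665.91

COGS = $8,816.64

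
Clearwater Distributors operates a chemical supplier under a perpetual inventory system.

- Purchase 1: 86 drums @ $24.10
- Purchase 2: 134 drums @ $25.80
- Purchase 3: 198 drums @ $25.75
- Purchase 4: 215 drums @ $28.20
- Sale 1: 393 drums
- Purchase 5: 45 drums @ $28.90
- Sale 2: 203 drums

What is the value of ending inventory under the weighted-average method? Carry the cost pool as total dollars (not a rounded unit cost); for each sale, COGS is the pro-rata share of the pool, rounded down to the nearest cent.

Ending inventory = $2,195.00

After Purchase 1: 86 on hand, pool $2,072.60 (≈ $24.1000 each)
After Purchase 2: 220 on hand, pool $5,529.80 (≈ $25.1355 each)
After Purchase 3: 418 on hand, pool $10,628.30 (≈ $25.4266 each)
After Purchase 4: 633 on hand, pool $16,691.30 (≈ $26.3686 each)
Sale 1, sell 393: 393/633 × $16,691.30 → $10,362.84
After Purchase 5: 285 on hand, pool $7,628.96 (≈ $26.7683 each)
Sale 2, sell 203: 203/285 × $7,628.96 → $5,433.96
Total COGS = $10,362.84 + $5,433.96 = $15,796.80
Ending inventory (cost pool remaining) = $2,195.00
Check: goods available $17,991.80 = COGS $15,796.80 + ending $2,195.00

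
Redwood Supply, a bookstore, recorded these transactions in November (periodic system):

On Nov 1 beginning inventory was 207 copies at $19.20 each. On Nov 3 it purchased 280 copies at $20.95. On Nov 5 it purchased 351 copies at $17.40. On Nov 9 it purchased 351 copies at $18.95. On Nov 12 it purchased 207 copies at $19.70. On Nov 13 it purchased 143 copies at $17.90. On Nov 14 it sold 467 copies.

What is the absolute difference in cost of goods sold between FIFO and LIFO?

$566.65

FIFO COGS: 207 @ $19.20 + 260 @ $20.95 = $9,421.40
LIFO COGS: 143 @ $17.90 + 207 @ $19.70 + 117 @ $18.95 = $8,854.75
Difference = |$9,421.40 − $8,854.75| = $566.65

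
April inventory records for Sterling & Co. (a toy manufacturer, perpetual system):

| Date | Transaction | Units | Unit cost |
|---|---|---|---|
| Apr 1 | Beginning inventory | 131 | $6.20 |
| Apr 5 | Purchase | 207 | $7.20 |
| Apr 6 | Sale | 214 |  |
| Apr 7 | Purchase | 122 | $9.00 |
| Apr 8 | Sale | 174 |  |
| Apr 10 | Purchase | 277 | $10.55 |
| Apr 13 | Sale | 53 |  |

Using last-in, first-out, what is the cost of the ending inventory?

Apr 6, 214 sold [LIFO — newest first]: 207 @ $7.20 + 7 @ $6.20 = $1,533.80
Apr 8, 174 sold [LIFO — newest first]: 122 @ $9.00 + 52 @ $6.20 = $1,420.40
Apr 13, 53 sold [LIFO — newest first]: 53 @ $10.55 = $559.15
Total COGS = $1,533.80 + $1,420.40 + $559.15 = $3,513.35
Ending inventory: 72 @ $6.20 + 224 @ $10.55 = $2,809.60

Ending inventory = $2,809.60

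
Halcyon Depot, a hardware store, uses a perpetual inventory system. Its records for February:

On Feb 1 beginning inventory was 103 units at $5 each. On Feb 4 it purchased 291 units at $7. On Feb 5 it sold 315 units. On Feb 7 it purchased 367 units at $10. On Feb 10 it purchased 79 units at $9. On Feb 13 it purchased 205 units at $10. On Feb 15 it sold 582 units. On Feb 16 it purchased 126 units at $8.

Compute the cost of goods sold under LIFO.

Feb 5, 315 sold [LIFO — newest first]: 291 @ $7 + 24 @ $5 = $2,157
Feb 15, 582 sold [LIFO — newest first]: 205 @ $10 + 79 @ $9 + 298 @ $10 = $5,741
Total COGS = $2,157 + $5,741 = $7,898
Ending inventory: 79 @ $5 + 69 @ $10 + 126 @ $8 = $2,093

COGS = $7,898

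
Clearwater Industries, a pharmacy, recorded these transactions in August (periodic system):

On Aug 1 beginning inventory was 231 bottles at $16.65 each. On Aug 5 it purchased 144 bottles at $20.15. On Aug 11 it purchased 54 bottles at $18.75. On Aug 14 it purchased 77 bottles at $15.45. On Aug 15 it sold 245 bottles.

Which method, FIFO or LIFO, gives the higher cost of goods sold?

LIFO

FIFO COGS: 231 @ $16.65 + 14 @ $20.15 = $4,128.25
LIFO COGS: 77 @ $15.45 + 54 @ $18.75 + 114 @ $20.15 = $4,499.25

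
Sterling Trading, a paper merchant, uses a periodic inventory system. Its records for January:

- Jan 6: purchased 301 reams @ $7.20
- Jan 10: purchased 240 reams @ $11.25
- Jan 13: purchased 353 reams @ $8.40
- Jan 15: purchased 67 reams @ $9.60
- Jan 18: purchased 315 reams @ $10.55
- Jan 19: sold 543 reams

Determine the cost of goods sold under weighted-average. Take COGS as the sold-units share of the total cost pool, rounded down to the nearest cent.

COGS = $5,020.98

Jan 19, sell 543: 543/1276 × $11,798.85 → $5,020.98
Ending inventory (cost pool remaining) = $6,777.87
Check: goods available $11,798.85 = COGS $5,020.98 + ending $6,777.87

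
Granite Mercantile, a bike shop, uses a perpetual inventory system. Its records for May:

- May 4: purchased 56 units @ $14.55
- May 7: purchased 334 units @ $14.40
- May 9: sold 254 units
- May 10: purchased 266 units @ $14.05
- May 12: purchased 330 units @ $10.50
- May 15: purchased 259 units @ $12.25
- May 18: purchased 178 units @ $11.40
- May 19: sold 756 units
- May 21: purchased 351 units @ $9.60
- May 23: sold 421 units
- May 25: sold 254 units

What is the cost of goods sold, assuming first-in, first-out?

May 9, 254 sold [FIFO — oldest first]: 56 @ $14.55 + 198 @ $14.40 = $3,666.00
May 19, 756 sold [FIFO — oldest first]: 136 @ $14.40 + 266 @ $14.05 + 330 @ $10.50 + 24 @ $12.25 = $9,454.70
May 23, 421 sold [FIFO — oldest first]: 235 @ $12.25 + 178 @ $11.40 + 8 @ $9.60 = $4,984.75
May 25, 254 sold [FIFO — oldest first]: 254 @ $9.60 = $2,438.40
Total COGS = $3,666.00 + $9,454.70 + $4,984.75 + $2,438.40 = $20,543.85
Ending inventory: 89 @ $9.60 = $854.40

COGS = $20,543.85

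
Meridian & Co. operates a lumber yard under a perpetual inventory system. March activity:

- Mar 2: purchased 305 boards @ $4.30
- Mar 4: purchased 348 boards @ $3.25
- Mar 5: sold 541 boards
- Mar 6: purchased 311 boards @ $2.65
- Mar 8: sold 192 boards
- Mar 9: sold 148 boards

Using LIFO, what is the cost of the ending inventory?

Ending inventory = $356.90

Mar 5, 541 sold [LIFO — newest first]: 348 @ $3.25 + 193 @ $4.30 = $1,960.90
Mar 8, 192 sold [LIFO — newest first]: 192 @ $2.65 = $508.80
Mar 9, 148 sold [LIFO — newest first]: 119 @ $2.65 + 29 @ $4.30 = $440.05
Total COGS = $1,960.90 + $508.80 + $440.05 = $2,909.75
Ending inventory: 83 @ $4.30 = $356.90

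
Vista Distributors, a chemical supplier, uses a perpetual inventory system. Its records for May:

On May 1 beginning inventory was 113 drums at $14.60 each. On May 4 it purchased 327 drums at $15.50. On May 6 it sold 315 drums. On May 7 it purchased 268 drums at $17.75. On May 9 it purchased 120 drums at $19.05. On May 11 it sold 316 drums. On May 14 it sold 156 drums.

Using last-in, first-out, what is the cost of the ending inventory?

May 6, 315 sold [LIFO — newest first]: 315 @ $15.50 = $4,882.50
May 11, 316 sold [LIFO — newest first]: 120 @ $19.05 + 196 @ $17.75 = $5,765.00
May 14, 156 sold [LIFO — newest first]: 72 @ $17.75 + 12 @ $15.50 + 72 @ $14.60 = $2,515.20
Total COGS = $4,882.50 + $5,765.00 + $2,515.20 = $13,162.70
Ending inventory: 41 @ $14.60 = $598.60
Check: goods available $13,761.30 = COGS $13,162.70 + ending $598.60

Ending inventory = $598.60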